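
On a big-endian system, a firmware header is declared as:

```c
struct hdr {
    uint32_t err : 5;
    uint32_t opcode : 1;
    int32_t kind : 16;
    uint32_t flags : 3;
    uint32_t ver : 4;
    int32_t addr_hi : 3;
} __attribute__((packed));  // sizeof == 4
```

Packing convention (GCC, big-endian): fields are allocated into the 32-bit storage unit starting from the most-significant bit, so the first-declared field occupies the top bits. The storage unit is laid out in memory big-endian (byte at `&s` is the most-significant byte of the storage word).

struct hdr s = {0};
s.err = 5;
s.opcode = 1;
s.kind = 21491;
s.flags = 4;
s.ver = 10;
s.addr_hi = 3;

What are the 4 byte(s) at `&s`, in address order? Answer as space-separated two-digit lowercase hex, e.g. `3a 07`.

err (5b) val=5 bits=0x5 at bit 27: 0x28000000
opcode (1b) val=1 bits=0x1 at bit 26: 0x2c000000
kind (16b) val=21491 bits=0x53f3 at bit 10: 0x2d4fcc00
flags (3b) val=4 bits=0x4 at bit 7: 0x2d4fce00
ver (4b) val=10 bits=0xa at bit 3: 0x2d4fce50
addr_hi (3b) val=3 bits=0x3 at bit 0: 0x2d4fce53
word = 0x2d4fce53 → big-endian bytes:
  [0]=0x2d  [1]=0x4f  [2]=0xce  [3]=0x53

2d 4f ce 53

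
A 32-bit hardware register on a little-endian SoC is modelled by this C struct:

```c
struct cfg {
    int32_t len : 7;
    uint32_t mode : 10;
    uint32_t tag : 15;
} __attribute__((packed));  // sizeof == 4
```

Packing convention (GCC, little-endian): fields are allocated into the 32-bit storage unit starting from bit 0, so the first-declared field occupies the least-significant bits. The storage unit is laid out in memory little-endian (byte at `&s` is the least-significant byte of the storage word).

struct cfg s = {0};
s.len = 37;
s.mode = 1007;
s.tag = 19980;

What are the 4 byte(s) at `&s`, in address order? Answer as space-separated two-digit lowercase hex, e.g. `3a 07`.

len (7b) val=37 bits=0x25 at bit 0: 0x00000025
mode (10b) val=1007 bits=0x3ef at bit 7: 0x0001f7a5
tag (15b) val=19980 bits=0x4e0c at bit 17: 0x9c19f7a5
word = 0x9c19f7a5 → little-endian bytes:
  [0]=0xa5  [1]=0xf7  [2]=0x19  [3]=0x9c

a5 f7 19 9c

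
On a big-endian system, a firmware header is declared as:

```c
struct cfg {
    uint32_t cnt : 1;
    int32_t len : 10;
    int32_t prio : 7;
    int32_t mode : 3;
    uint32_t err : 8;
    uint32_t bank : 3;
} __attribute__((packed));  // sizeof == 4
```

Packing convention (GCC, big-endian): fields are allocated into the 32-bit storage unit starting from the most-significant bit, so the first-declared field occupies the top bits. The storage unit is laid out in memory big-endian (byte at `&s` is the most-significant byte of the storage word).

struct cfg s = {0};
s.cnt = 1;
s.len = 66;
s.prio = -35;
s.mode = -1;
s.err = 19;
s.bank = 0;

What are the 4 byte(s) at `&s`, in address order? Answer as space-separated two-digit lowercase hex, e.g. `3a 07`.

cnt (1b) val=1 bits=0x1 at bit 31: 0x80000000
len (10b) val=66 bits=0x42 at bit 21: 0x88400000
prio (7b) val=-35 bits=0x5d at bit 14: 0x88574000
mode (3b) val=-1 bits=0x7 at bit 11: 0x88577800
err (8b) val=19 bits=0x13 at bit 3: 0x88577898
bank (3b) val=0 bits=0x0 at bit 0: 0x88577898
word = 0x88577898 → big-endian bytes:
  [0]=0x88  [1]=0x57  [2]=0x78  [3]=0x98

88 57 78 98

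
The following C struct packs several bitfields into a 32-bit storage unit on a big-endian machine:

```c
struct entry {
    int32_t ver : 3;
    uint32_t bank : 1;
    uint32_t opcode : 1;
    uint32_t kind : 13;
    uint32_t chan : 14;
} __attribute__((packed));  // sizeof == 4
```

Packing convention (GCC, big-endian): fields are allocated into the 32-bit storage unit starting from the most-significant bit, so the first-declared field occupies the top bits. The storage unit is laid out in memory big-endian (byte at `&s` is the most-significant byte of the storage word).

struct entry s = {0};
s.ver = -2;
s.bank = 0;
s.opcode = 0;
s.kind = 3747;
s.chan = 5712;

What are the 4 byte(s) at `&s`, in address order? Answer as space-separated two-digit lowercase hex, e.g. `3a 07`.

c3 a8 d6 50

[29+:3] ver=-2 & 0x7 = 0x6; word=0xc0000000
[28+:1] bank=0 & 0x1 = 0x0; word=0xc0000000
[27+:1] opcode=0 & 0x1 = 0x0; word=0xc0000000
[14+:13] kind=3747 & 0x1fff = 0xea3; word=0xc3a8c000
[0+:14] chan=5712 & 0x3fff = 0x1650; word=0xc3a8d650
word = 0xc3a8d650 → big-endian bytes:
  [0]=0xc3  [1]=0xa8  [2]=0xd6  [3]=0x50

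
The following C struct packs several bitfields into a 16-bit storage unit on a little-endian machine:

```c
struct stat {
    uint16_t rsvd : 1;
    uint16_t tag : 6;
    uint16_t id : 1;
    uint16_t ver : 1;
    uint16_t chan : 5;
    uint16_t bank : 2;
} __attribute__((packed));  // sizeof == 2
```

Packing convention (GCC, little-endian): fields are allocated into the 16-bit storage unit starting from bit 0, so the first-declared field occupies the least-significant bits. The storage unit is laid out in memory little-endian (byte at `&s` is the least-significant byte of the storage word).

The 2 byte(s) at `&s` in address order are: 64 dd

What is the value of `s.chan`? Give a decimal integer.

[0]=0x64 [1]=0xdd (little-endian) → word 0xdd64
rsvd [0+:1] = (word>>0) & 0x1 = 0
tag [1+:6] = (word>>1) & 0x3f = 50
id [7+:1] = (word>>7) & 0x1 = 0
ver [8+:1] = (word>>8) & 0x1 = 1
chan [9+:5] = (word>>9) & 0x1f = 14  ←
bank [14+:2] = (word>>14) & 0x3 = 3

14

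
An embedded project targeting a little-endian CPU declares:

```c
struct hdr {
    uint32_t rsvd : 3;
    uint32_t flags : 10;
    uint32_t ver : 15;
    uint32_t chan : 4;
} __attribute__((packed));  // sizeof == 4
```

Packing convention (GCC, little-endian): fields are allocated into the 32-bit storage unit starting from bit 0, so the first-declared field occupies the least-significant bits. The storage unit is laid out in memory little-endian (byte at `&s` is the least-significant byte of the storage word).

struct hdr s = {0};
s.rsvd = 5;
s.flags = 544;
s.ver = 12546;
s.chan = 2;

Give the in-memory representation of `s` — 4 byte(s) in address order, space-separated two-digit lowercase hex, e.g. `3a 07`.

[0+:3] rsvd=5 & 0x7 = 0x5; word=0x00000005
[3+:10] flags=544 & 0x3ff = 0x220; word=0x00001105
[13+:15] ver=12546 & 0x7fff = 0x3102; word=0x06205105
[28+:4] chan=2 & 0xf = 0x2; word=0x26205105
word = 0x26205105 → little-endian bytes:
  [0]=0x05  [1]=0x51  [2]=0x20  [3]=0x26

05 51 20 26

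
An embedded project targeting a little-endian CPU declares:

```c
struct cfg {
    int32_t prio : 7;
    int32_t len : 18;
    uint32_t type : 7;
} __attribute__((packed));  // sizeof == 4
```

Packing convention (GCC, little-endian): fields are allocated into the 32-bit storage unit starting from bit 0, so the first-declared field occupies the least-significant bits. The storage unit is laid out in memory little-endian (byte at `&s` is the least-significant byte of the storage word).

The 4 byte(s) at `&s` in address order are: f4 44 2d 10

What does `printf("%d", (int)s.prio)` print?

[0]=0xf4 [1]=0x44 [2]=0x2d [3]=0x10 (little-endian) → word 0x102d44f4
prio [0+:7] = (word>>0) & 0x7f = 116  ←
len [7+:18] = (word>>7) & 0x3ffff = 23177
type [25+:7] = (word>>25) & 0x7f = 8
prio signed 7b, MSB=1: 116 - 128 = -12

-12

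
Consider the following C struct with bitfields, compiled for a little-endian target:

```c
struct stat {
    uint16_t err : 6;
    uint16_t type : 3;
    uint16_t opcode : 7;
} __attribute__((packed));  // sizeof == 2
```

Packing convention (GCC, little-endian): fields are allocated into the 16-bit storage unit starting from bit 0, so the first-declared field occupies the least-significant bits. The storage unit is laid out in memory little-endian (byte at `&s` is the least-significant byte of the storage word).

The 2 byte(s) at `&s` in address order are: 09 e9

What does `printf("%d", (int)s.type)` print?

[0]=0x09 [1]=0xe9 (little-endian) → word 0xe909
err [0+:6] = (word>>0) & 0x3f = 9
type [6+:3] = (word>>6) & 0x7 = 4  ←
opcode [9+:7] = (word>>9) & 0x7f = 116

4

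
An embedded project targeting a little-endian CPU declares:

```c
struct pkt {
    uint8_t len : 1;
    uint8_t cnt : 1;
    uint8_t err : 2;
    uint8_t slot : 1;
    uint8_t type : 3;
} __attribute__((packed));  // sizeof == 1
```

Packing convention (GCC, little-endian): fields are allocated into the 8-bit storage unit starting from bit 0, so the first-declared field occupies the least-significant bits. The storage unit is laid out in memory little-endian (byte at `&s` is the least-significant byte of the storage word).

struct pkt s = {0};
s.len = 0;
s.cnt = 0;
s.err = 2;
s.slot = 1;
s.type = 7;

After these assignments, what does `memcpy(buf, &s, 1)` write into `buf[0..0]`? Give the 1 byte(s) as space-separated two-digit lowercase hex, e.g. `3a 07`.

[0+:1] len=0 & 0x1 = 0x0; word=0x00
[1+:1] cnt=0 & 0x1 = 0x0; word=0x00
[2+:2] err=2 & 0x3 = 0x2; word=0x08
[4+:1] slot=1 & 0x1 = 0x1; word=0x18
[5+:3] type=7 & 0x7 = 0x7; word=0xf8
word = 0xf8 → little-endian bytes:
  [0]=0xf8

f8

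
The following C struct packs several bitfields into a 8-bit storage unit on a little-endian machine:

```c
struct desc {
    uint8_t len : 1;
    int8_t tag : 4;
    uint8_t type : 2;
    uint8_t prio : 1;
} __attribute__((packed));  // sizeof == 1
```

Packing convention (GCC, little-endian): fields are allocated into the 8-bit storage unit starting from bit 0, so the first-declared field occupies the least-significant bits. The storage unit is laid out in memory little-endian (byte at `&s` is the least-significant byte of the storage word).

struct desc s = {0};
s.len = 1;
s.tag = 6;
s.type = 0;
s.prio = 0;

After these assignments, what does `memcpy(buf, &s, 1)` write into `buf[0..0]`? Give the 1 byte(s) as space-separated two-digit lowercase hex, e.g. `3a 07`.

[0+:1] len=1 & 0x1 = 0x1; word=0x01
[1+:4] tag=6 & 0xf = 0x6; word=0x0d
[5+:2] type=0 & 0x3 = 0x0; word=0x0d
[7+:1] prio=0 & 0x1 = 0x0; word=0x0d
word = 0x0d → little-endian bytes:
  [0]=0x0d

0d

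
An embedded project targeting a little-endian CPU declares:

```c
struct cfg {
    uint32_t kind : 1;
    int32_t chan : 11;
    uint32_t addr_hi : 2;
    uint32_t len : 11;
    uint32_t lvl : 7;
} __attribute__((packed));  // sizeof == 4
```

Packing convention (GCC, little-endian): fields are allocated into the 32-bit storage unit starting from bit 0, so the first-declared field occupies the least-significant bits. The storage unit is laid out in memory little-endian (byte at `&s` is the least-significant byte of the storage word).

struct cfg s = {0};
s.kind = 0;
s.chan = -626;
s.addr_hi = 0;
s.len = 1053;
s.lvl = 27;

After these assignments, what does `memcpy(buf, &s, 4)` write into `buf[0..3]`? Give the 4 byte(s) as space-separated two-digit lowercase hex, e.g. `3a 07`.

1c 4b 07 37

kind:1 = 0 → 0x0 << 0 → word 0x00000000
chan:11 = -626 → 0x58e << 1 → word 0x00000b1c
addr_hi:2 = 0 → 0x0 << 12 → word 0x00000b1c
len:11 = 1053 → 0x41d << 14 → word 0x01074b1c
lvl:7 = 27 → 0x1b << 25 → word 0x37074b1c
word = 0x37074b1c → little-endian bytes:
  [0]=0x1c  [1]=0x4b  [2]=0x07  [3]=0x37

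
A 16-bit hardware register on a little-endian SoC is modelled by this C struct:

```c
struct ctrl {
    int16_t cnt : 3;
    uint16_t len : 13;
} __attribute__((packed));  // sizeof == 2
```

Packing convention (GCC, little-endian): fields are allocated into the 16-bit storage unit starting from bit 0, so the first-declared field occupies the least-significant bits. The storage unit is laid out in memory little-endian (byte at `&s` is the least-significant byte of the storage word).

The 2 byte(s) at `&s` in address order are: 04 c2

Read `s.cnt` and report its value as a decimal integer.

[0]=0x04 [1]=0xc2 (little-endian) → word 0xc204
cnt [0+:3] = (word>>0) & 0x7 = 4  ←
len [3+:13] = (word>>3) & 0x1fff = 6208
cnt signed 3b, MSB=1: 4 - 8 = -4

-4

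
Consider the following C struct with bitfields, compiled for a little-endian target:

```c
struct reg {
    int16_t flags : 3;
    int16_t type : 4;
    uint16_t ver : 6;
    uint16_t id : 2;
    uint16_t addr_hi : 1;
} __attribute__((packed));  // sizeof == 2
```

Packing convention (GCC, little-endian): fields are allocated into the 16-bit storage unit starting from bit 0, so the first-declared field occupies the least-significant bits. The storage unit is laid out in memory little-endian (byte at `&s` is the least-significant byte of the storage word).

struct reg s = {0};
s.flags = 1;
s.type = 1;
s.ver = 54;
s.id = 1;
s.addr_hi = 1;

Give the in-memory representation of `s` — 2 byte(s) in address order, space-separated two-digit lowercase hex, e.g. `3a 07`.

09 bb

[0+:3] flags=1 & 0x7 = 0x1; word=0x0001
[3+:4] type=1 & 0xf = 0x1; word=0x0009
[7+:6] ver=54 & 0x3f = 0x36; word=0x1b09
[13+:2] id=1 & 0x3 = 0x1; word=0x3b09
[15+:1] addr_hi=1 & 0x1 = 0x1; word=0xbb09
word = 0xbb09 → little-endian bytes:
  [0]=0x09  [1]=0xbb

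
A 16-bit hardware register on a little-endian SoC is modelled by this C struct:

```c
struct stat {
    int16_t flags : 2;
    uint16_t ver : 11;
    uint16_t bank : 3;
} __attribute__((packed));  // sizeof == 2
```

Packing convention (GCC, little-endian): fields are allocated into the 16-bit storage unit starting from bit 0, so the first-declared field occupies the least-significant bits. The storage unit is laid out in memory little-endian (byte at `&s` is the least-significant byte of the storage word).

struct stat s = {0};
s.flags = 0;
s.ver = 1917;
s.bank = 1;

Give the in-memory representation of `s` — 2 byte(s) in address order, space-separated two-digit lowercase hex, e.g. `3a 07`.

flags:2 = 0 → 0x0 << 0 → word 0x0000
ver:11 = 1917 → 0x77d << 2 → word 0x1df4
bank:3 = 1 → 0x1 << 13 → word 0x3df4
word = 0x3df4 → little-endian bytes:
  [0]=0xf4  [1]=0x3d

f4 3d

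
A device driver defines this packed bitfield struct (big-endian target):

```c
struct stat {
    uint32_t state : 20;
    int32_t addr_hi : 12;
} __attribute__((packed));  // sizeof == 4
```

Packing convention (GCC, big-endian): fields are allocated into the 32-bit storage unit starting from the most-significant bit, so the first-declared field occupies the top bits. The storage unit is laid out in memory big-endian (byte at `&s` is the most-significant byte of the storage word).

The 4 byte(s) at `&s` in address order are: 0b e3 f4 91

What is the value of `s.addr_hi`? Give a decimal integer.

[0]=0x0b [1]=0xe3 [2]=0xf4 [3]=0x91 (big-endian) → word 0x0be3f491
state:20 @ bit 12 → (0x0be3f491>>12)&0xfffff = 0xbe3f
addr_hi:12 @ bit 0 → (0x0be3f491>>0)&0xfff = 0x491  ←
addr_hi signed 12b, MSB=0: value = 1169

1169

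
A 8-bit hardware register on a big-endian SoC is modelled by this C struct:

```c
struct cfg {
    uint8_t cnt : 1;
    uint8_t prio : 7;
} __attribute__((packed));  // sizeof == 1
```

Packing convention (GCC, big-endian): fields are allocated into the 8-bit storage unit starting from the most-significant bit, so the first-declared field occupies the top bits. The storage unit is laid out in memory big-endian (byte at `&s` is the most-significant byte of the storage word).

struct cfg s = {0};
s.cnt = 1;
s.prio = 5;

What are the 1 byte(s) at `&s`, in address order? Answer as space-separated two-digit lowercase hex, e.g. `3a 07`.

cnt:1 = 1 → 0x1 << 7 → word 0x80
prio:7 = 5 → 0x5 << 0 → word 0x85
word = 0x85 → big-endian bytes:
  [0]=0x85

85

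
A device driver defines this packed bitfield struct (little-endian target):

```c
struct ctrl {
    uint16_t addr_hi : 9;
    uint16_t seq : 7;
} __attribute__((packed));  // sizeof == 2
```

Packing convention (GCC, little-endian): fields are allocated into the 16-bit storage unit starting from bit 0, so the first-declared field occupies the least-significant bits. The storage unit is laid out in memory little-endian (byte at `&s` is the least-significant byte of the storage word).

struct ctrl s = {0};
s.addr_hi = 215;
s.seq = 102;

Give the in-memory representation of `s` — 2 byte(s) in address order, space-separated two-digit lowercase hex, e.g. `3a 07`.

d7 cc

[0+:9] addr_hi=215 & 0x1ff = 0xd7; word=0x00d7
[9+:7] seq=102 & 0x7f = 0x66; word=0xccd7
word = 0xccd7 → little-endian bytes:
  [0]=0xd7  [1]=0xcc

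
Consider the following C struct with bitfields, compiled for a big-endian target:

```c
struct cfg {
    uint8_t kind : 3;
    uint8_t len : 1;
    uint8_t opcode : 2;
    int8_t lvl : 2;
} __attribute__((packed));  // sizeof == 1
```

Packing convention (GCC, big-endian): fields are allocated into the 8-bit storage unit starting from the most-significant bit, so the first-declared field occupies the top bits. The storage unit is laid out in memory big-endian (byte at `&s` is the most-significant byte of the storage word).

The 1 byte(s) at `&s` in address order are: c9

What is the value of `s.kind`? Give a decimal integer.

6

[0]=0xc9 (big-endian) → word 0xc9
kind:3 @ bit 5 → (0xc9>>5)&0x7 = 0x6  ←
len:1 @ bit 4 → (0xc9>>4)&0x1 = 0x0
opcode:2 @ bit 2 → (0xc9>>2)&0x3 = 0x2
lvl:2 @ bit 0 → (0xc9>>0)&0x3 = 0x1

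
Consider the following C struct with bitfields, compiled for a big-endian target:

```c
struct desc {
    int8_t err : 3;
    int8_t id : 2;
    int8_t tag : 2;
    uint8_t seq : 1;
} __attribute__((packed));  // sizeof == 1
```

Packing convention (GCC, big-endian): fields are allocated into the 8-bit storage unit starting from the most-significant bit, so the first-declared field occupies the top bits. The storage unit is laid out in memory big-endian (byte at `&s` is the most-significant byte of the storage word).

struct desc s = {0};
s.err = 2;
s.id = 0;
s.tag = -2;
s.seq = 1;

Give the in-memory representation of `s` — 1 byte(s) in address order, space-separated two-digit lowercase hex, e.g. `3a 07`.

err:3 = 2 → 0x2 << 5 → word 0x40
id:2 = 0 → 0x0 << 3 → word 0x40
tag:2 = -2 → 0x2 << 1 → word 0x44
seq:1 = 1 → 0x1 << 0 → word 0x45
word = 0x45 → big-endian bytes:
  [0]=0x45

45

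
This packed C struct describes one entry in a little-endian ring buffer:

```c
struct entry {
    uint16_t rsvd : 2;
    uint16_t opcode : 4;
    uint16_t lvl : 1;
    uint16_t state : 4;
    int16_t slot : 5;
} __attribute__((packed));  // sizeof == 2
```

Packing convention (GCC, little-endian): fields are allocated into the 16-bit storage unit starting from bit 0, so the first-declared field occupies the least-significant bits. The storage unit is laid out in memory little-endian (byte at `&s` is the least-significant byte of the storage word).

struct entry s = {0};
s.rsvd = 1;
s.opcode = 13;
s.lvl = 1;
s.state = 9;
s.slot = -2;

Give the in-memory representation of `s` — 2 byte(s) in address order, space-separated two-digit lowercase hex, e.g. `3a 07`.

rsvd:2 = 1 → 0x1 << 0 → word 0x0001
opcode:4 = 13 → 0xd << 2 → word 0x0035
lvl:1 = 1 → 0x1 << 6 → word 0x0075
state:4 = 9 → 0x9 << 7 → word 0x04f5
slot:5 = -2 → 0x1e << 11 → word 0xf4f5
word = 0xf4f5 → little-endian bytes:
  [0]=0xf5  [1]=0xf4

f5 f4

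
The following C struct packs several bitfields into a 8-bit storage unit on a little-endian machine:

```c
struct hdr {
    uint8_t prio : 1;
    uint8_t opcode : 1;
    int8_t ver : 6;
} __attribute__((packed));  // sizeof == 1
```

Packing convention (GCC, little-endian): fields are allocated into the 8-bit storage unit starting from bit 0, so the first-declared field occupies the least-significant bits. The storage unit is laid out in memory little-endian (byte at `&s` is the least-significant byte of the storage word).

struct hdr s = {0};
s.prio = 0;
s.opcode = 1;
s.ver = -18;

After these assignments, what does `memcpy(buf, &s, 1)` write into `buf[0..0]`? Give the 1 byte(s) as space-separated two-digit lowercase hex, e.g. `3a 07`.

prio:1 = 0 → 0x0 << 0 → word 0x00
opcode:1 = 1 → 0x1 << 1 → word 0x02
ver:6 = -18 → 0x2e << 2 → word 0xba
word = 0xba → little-endian bytes:
  [0]=0xba

ba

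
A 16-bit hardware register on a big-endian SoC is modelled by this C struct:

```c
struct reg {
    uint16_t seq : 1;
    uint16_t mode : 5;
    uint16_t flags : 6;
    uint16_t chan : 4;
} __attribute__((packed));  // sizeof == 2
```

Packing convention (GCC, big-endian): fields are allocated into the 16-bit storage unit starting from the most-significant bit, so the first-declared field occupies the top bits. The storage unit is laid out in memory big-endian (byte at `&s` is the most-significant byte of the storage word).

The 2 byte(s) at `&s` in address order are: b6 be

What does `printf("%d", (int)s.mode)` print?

13

[0]=0xb6 [1]=0xbe (big-endian) → word 0xb6be
seq [15+:1] = (word>>15) & 0x1 = 1
mode [10+:5] = (word>>10) & 0x1f = 13  ←
flags [4+:6] = (word>>4) & 0x3f = 43
chan [0+:4] = (word>>0) & 0xf = 14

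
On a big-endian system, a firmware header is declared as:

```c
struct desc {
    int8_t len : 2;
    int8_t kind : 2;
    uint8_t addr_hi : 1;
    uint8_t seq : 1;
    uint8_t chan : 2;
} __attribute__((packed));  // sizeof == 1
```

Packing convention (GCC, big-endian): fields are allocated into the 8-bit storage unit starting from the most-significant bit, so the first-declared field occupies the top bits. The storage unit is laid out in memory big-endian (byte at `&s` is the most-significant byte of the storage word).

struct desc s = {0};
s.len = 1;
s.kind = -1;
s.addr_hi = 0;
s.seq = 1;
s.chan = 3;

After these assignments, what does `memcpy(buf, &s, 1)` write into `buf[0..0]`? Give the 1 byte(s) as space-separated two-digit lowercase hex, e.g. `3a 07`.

77

[6+:2] len=1 & 0x3 = 0x1; word=0x40
[4+:2] kind=-1 & 0x3 = 0x3; word=0x70
[3+:1] addr_hi=0 & 0x1 = 0x0; word=0x70
[2+:1] seq=1 & 0x1 = 0x1; word=0x74
[0+:2] chan=3 & 0x3 = 0x3; word=0x77
word = 0x77 → big-endian bytes:
  [0]=0x77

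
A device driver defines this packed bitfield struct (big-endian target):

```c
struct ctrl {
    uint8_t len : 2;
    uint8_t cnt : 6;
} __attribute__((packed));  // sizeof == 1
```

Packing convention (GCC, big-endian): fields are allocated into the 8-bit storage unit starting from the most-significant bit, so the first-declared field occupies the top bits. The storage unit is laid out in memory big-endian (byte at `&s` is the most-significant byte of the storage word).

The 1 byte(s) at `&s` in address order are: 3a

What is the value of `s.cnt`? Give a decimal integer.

[0]=0x3a (big-endian) → word 0x3a
len:2 @ bit 6 → (0x3a>>6)&0x3 = 0x0
cnt:6 @ bit 0 → (0x3a>>0)&0x3f = 0x3a  ←

58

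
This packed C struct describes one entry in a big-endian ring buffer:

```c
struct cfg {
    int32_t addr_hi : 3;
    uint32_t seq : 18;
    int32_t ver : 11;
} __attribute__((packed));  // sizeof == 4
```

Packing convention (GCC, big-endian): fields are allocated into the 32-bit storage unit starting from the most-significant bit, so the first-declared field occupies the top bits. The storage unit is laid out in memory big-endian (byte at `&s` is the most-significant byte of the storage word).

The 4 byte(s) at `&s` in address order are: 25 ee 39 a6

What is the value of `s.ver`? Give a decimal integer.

[0]=0x25 [1]=0xee [2]=0x39 [3]=0xa6 (big-endian) → word 0x25ee39a6
addr_hi [29+:3] = (word>>29) & 0x7 = 1
seq [11+:18] = (word>>11) & 0x3ffff = 48583
ver [0+:11] = (word>>0) & 0x7ff = 422  ←
ver signed 11b, MSB=0: value = 422

422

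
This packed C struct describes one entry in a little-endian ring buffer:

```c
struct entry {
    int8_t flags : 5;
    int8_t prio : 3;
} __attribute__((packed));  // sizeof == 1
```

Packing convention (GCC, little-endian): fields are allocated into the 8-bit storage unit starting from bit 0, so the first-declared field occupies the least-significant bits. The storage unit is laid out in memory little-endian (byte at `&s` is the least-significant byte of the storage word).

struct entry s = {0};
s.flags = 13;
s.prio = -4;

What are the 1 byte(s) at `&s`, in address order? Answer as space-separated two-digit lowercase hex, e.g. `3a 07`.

8d

[0+:5] flags=13 & 0x1f = 0xd; word=0x0d
[5+:3] prio=-4 & 0x7 = 0x4; word=0x8d
word = 0x8d → little-endian bytes:
  [0]=0x8d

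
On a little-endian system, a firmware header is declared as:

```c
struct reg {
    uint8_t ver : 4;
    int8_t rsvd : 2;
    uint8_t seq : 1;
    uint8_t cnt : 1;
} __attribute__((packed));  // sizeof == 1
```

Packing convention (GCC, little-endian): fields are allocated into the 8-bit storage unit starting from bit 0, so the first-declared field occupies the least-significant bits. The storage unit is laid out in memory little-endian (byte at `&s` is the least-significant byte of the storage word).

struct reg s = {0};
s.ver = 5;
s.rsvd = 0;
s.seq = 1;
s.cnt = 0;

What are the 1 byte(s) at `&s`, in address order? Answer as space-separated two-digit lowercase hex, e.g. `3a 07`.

45

ver (4b) val=5 bits=0x5 at bit 0: 0x05
rsvd (2b) val=0 bits=0x0 at bit 4: 0x05
seq (1b) val=1 bits=0x1 at bit 6: 0x45
cnt (1b) val=0 bits=0x0 at bit 7: 0x45
word = 0x45 → little-endian bytes:
  [0]=0x45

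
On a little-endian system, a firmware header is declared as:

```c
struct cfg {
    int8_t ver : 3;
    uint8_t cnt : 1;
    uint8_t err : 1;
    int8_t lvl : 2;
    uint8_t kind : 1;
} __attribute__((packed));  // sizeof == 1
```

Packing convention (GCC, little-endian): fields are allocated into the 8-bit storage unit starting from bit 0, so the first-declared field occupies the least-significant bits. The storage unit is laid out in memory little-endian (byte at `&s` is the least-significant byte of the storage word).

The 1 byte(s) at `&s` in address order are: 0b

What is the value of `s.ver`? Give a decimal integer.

3

[0]=0x0b (little-endian) → word 0x0b
ver [0+:3] = (word>>0) & 0x7 = 3  ←
cnt [3+:1] = (word>>3) & 0x1 = 1
err [4+:1] = (word>>4) & 0x1 = 0
lvl [5+:2] = (word>>5) & 0x3 = 0
kind [7+:1] = (word>>7) & 0x1 = 0
ver signed 3b, MSB=0: value = 3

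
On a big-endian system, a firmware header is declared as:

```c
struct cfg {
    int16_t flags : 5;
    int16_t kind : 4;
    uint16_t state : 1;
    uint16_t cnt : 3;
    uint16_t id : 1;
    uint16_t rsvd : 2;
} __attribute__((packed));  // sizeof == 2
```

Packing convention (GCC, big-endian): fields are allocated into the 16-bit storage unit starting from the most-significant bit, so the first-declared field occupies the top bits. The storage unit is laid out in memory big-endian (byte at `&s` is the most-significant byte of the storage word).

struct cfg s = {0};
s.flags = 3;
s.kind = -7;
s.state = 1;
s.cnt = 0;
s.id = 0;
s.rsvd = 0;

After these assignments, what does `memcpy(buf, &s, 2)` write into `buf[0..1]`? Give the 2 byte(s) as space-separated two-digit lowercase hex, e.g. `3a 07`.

1c c0

flags (5b) val=3 bits=0x3 at bit 11: 0x1800
kind (4b) val=-7 bits=0x9 at bit 7: 0x1c80
state (1b) val=1 bits=0x1 at bit 6: 0x1cc0
cnt (3b) val=0 bits=0x0 at bit 3: 0x1cc0
id (1b) val=0 bits=0x0 at bit 2: 0x1cc0
rsvd (2b) val=0 bits=0x0 at bit 0: 0x1cc0
word = 0x1cc0 → big-endian bytes:
  [0]=0x1c  [1]=0xc0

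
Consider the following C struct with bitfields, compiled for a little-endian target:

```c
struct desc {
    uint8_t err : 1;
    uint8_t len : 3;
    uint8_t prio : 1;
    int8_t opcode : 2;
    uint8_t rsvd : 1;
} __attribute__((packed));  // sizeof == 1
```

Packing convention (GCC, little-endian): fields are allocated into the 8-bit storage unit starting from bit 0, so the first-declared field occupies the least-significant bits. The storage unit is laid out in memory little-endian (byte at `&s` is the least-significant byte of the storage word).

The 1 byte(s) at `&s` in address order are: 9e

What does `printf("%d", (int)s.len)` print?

7

[0]=0x9e (little-endian) → word 0x9e
err:1 @ bit 0 → (0x9e>>0)&0x1 = 0x0
len:3 @ bit 1 → (0x9e>>1)&0x7 = 0x7  ←
prio:1 @ bit 4 → (0x9e>>4)&0x1 = 0x1
opcode:2 @ bit 5 → (0x9e>>5)&0x3 = 0x0
rsvd:1 @ bit 7 → (0x9e>>7)&0x1 = 0x1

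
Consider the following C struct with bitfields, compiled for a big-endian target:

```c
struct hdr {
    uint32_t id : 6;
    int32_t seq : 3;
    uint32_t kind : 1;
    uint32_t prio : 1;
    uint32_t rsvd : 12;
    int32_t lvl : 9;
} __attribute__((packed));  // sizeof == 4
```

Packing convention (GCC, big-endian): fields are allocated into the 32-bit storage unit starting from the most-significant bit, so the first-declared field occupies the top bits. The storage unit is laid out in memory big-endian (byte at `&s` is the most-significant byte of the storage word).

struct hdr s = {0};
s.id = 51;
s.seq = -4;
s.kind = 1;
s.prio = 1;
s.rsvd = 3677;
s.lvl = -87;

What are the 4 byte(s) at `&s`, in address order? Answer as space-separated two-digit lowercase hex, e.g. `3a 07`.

[26+:6] id=51 & 0x3f = 0x33; word=0xcc000000
[23+:3] seq=-4 & 0x7 = 0x4; word=0xce000000
[22+:1] kind=1 & 0x1 = 0x1; word=0xce400000
[21+:1] prio=1 & 0x1 = 0x1; word=0xce600000
[9+:12] rsvd=3677 & 0xfff = 0xe5d; word=0xce7cba00
[0+:9] lvl=-87 & 0x1ff = 0x1a9; word=0xce7cbba9
word = 0xce7cbba9 → big-endian bytes:
  [0]=0xce  [1]=0x7c  [2]=0xbb  [3]=0xa9

ce 7c bb a9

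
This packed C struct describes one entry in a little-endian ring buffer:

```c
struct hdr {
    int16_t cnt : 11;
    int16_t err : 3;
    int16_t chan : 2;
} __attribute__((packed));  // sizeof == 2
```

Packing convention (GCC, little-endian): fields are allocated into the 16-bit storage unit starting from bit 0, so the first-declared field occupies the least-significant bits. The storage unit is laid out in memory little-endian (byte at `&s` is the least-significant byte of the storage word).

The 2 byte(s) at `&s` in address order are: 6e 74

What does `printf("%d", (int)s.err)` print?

[0]=0x6e [1]=0x74 (little-endian) → word 0x746e
cnt:11 @ bit 0 → (0x746e>>0)&0x7ff = 0x46e
err:3 @ bit 11 → (0x746e>>11)&0x7 = 0x6  ←
chan:2 @ bit 14 → (0x746e>>14)&0x3 = 0x1
err signed 3b, MSB=1: 6 - 8 = -2

-2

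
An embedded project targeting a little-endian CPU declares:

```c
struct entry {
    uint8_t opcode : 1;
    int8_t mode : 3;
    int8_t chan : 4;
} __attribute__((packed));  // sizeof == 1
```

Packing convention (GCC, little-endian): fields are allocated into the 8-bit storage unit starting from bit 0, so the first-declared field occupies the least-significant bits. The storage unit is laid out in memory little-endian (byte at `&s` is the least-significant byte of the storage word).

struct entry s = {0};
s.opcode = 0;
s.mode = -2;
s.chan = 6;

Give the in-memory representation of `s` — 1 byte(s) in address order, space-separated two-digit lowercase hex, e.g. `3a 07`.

opcode:1 = 0 → 0x0 << 0 → word 0x00
mode:3 = -2 → 0x6 << 1 → word 0x0c
chan:4 = 6 → 0x6 << 4 → word 0x6c
word = 0x6c → little-endian bytes:
  [0]=0x6c

6c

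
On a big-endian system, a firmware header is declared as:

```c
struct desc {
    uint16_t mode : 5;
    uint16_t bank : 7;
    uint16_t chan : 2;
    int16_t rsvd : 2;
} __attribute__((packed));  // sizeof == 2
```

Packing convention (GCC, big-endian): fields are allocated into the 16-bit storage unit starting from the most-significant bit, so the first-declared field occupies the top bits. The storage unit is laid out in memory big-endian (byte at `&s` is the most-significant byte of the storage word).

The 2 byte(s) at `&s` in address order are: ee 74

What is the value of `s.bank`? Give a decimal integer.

[0]=0xee [1]=0x74 (big-endian) → word 0xee74
mode [11+:5] = (word>>11) & 0x1f = 29
bank [4+:7] = (word>>4) & 0x7f = 103  ←
chan [2+:2] = (word>>2) & 0x3 = 1
rsvd [0+:2] = (word>>0) & 0x3 = 0

103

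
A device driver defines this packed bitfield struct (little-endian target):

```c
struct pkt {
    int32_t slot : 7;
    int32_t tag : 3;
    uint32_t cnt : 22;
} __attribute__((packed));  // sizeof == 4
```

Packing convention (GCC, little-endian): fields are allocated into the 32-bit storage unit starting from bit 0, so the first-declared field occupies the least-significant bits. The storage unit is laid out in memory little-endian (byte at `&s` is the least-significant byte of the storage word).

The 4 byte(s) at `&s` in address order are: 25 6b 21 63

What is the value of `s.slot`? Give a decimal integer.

[0]=0x25 [1]=0x6b [2]=0x21 [3]=0x63 (little-endian) → word 0x63216b25
slot [0+:7] = (word>>0) & 0x7f = 37  ←
tag [7+:3] = (word>>7) & 0x7 = 6
cnt [10+:22] = (word>>10) & 0x3fffff = 1624154
slot signed 7b, MSB=0: value = 37

37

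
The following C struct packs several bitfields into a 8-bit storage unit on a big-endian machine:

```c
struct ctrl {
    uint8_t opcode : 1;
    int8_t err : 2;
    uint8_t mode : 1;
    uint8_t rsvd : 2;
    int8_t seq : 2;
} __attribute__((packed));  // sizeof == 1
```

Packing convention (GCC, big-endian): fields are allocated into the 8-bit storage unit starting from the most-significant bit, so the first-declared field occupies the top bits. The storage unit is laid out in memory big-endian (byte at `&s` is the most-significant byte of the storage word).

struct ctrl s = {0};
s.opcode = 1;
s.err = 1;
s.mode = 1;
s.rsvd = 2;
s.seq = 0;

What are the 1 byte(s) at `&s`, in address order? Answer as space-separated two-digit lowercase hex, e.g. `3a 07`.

[7+:1] opcode=1 & 0x1 = 0x1; word=0x80
[5+:2] err=1 & 0x3 = 0x1; word=0xa0
[4+:1] mode=1 & 0x1 = 0x1; word=0xb0
[2+:2] rsvd=2 & 0x3 = 0x2; word=0xb8
[0+:2] seq=0 & 0x3 = 0x0; word=0xb8
word = 0xb8 → big-endian bytes:
  [0]=0xb8

b8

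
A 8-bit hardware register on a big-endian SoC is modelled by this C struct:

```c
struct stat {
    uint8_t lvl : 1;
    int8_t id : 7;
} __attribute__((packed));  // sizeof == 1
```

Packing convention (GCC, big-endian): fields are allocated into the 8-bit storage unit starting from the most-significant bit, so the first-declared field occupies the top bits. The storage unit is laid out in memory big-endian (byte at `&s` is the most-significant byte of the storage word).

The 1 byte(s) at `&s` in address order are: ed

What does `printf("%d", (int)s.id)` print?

[0]=0xed (big-endian) → word 0xed
lvl:1 @ bit 7 → (0xed>>7)&0x1 = 0x1
id:7 @ bit 0 → (0xed>>0)&0x7f = 0x6d  ←
id signed 7b, MSB=1: 109 - 128 = -19

-19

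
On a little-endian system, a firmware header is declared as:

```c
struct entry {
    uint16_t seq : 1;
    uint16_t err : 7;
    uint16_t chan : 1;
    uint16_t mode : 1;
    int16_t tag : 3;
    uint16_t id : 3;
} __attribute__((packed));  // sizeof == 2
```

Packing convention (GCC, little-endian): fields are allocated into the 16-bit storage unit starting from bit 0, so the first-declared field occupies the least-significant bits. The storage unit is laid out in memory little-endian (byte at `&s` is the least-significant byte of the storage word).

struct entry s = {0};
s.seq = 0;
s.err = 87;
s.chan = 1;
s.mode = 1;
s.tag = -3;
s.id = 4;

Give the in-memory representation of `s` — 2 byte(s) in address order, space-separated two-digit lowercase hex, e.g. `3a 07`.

ae 97

seq:1 = 0 → 0x0 << 0 → word 0x0000
err:7 = 87 → 0x57 << 1 → word 0x00ae
chan:1 = 1 → 0x1 << 8 → word 0x01ae
mode:1 = 1 → 0x1 << 9 → word 0x03ae
tag:3 = -3 → 0x5 << 10 → word 0x17ae
id:3 = 4 → 0x4 << 13 → word 0x97ae
word = 0x97ae → little-endian bytes:
  [0]=0xae  [1]=0x97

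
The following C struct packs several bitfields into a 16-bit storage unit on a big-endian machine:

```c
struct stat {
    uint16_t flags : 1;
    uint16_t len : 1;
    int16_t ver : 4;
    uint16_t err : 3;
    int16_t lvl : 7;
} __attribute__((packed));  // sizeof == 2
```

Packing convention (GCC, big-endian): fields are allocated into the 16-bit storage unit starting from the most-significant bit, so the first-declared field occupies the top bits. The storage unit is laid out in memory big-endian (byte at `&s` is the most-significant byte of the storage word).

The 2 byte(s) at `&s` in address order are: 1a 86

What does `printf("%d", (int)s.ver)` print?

6

[0]=0x1a [1]=0x86 (big-endian) → word 0x1a86
flags [15+:1] = (word>>15) & 0x1 = 0
len [14+:1] = (word>>14) & 0x1 = 0
ver [10+:4] = (word>>10) & 0xf = 6  ←
err [7+:3] = (word>>7) & 0x7 = 5
lvl [0+:7] = (word>>0) & 0x7f = 6
ver signed 4b, MSB=0: value = 6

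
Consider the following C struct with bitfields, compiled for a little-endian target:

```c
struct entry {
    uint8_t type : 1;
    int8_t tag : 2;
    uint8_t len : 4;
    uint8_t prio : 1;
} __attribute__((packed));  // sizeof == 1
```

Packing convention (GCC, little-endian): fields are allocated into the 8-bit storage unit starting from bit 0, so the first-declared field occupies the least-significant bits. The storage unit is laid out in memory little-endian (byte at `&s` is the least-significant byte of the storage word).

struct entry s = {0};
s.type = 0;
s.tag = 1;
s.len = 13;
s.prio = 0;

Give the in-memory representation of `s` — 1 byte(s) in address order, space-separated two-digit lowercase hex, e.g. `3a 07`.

6a

type:1 = 0 → 0x0 << 0 → word 0x00
tag:2 = 1 → 0x1 << 1 → word 0x02
len:4 = 13 → 0xd << 3 → word 0x6a
prio:1 = 0 → 0x0 << 7 → word 0x6a
word = 0x6a → little-endian bytes:
  [0]=0x6a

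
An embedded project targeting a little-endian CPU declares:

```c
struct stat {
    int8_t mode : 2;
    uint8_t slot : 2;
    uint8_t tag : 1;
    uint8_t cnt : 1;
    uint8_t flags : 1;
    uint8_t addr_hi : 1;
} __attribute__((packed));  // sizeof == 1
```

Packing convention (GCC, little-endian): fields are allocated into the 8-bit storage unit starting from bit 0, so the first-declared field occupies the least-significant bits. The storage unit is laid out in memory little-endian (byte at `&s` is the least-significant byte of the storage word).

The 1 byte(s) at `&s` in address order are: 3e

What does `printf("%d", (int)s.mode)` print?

[0]=0x3e (little-endian) → word 0x3e
mode [0+:2] = (word>>0) & 0x3 = 2  ←
slot [2+:2] = (word>>2) & 0x3 = 3
tag [4+:1] = (word>>4) & 0x1 = 1
cnt [5+:1] = (word>>5) & 0x1 = 1
flags [6+:1] = (word>>6) & 0x1 = 0
addr_hi [7+:1] = (word>>7) & 0x1 = 0
mode signed 2b, MSB=1: 2 - 4 = -2

-2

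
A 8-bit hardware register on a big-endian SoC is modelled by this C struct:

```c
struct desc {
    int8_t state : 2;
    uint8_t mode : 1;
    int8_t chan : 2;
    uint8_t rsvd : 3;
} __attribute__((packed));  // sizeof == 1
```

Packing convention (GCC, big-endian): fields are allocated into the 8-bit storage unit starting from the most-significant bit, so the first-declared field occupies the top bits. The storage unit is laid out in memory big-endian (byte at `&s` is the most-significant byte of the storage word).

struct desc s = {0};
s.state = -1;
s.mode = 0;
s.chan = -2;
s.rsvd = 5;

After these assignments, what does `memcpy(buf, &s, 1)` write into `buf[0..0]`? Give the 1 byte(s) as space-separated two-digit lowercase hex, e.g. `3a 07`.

state (2b) val=-1 bits=0x3 at bit 6: 0xc0
mode (1b) val=0 bits=0x0 at bit 5: 0xc0
chan (2b) val=-2 bits=0x2 at bit 3: 0xd0
rsvd (3b) val=5 bits=0x5 at bit 0: 0xd5
word = 0xd5 → big-endian bytes:
  [0]=0xd5

d5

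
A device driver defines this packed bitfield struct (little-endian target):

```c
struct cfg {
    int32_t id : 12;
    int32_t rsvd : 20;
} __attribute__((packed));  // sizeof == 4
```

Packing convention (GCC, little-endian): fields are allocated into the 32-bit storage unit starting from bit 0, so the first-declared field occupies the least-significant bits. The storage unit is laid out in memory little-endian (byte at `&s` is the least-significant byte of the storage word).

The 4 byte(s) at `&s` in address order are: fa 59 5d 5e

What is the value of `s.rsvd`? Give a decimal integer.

[0]=0xfa [1]=0x59 [2]=0x5d [3]=0x5e (little-endian) → word 0x5e5d59fa
id [0+:12] = (word>>0) & 0xfff = 2554
rsvd [12+:20] = (word>>12) & 0xfffff = 386517  ←
rsvd signed 20b, MSB=0: value = 386517

386517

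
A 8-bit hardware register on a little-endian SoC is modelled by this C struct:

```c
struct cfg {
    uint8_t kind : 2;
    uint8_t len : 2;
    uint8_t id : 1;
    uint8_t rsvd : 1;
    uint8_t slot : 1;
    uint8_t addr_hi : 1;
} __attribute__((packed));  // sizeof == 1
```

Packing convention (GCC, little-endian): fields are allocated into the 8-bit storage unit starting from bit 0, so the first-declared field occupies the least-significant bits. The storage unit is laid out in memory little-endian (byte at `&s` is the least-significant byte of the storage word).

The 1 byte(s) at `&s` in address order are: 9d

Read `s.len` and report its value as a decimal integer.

3

[0]=0x9d (little-endian) → word 0x9d
kind:2 @ bit 0 → (0x9d>>0)&0x3 = 0x1
len:2 @ bit 2 → (0x9d>>2)&0x3 = 0x3  ←
id:1 @ bit 4 → (0x9d>>4)&0x1 = 0x1
rsvd:1 @ bit 5 → (0x9d>>5)&0x1 = 0x0
slot:1 @ bit 6 → (0x9d>>6)&0x1 = 0x0
addr_hi:1 @ bit 7 → (0x9d>>7)&0x1 = 0x1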